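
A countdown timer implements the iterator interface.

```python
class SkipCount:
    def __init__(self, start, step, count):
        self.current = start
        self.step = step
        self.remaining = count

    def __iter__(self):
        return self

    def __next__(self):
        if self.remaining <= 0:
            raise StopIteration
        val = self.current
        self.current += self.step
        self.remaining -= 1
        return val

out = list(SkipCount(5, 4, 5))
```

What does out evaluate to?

Step 1: SkipCount starts at 5, increments by 4, for 5 steps:
  Yield 5, then current += 4
  Yield 9, then current += 4
  Yield 13, then current += 4
  Yield 17, then current += 4
  Yield 21, then current += 4
Therefore out = [5, 9, 13, 17, 21].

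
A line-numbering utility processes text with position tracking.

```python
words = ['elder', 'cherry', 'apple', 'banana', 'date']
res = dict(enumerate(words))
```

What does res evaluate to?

Step 1: enumerate pairs indices with words:
  0 -> 'elder'
  1 -> 'cherry'
  2 -> 'apple'
  3 -> 'banana'
  4 -> 'date'
Therefore res = {0: 'elder', 1: 'cherry', 2: 'apple', 3: 'banana', 4: 'date'}.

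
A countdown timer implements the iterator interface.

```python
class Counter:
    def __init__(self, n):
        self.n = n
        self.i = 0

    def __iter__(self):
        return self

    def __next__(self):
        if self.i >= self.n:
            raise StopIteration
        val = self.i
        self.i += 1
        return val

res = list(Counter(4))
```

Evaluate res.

Step 1: Counter(4) creates an iterator counting 0 to 3.
Step 2: list() consumes all values: [0, 1, 2, 3].
Therefore res = [0, 1, 2, 3].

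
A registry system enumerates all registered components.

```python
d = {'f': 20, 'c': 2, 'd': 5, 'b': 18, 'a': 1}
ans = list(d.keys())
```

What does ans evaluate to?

Step 1: d.keys() returns the dictionary keys in insertion order.
Therefore ans = ['f', 'c', 'd', 'b', 'a'].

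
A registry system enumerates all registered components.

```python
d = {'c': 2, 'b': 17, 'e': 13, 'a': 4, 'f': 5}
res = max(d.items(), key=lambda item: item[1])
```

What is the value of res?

Step 1: Find item with maximum value:
  ('c', 2)
  ('b', 17)
  ('e', 13)
  ('a', 4)
  ('f', 5)
Step 2: Maximum value is 17 at key 'b'.
Therefore res = ('b', 17).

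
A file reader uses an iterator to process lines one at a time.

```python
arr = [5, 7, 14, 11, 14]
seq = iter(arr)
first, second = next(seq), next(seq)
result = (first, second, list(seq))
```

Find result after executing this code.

Step 1: Create iterator over [5, 7, 14, 11, 14].
Step 2: first = 5, second = 7.
Step 3: Remaining elements: [14, 11, 14].
Therefore result = (5, 7, [14, 11, 14]).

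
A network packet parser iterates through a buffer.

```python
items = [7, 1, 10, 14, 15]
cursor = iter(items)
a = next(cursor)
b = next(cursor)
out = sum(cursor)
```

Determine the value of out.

Step 1: Create iterator over [7, 1, 10, 14, 15].
Step 2: a = next() = 7, b = next() = 1.
Step 3: sum() of remaining [10, 14, 15] = 39.
Therefore out = 39.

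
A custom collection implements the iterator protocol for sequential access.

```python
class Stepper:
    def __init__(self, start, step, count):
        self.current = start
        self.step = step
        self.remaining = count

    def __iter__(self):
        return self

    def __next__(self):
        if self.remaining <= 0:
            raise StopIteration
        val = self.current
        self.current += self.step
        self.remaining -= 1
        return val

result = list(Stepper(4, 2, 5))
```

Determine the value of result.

Step 1: Stepper starts at 4, increments by 2, for 5 steps:
  Yield 4, then current += 2
  Yield 6, then current += 2
  Yield 8, then current += 2
  Yield 10, then current += 2
  Yield 12, then current += 2
Therefore result = [4, 6, 8, 10, 12].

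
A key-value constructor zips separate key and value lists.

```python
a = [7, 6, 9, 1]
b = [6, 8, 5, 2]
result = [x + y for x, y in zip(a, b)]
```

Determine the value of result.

Step 1: Add corresponding elements:
  7 + 6 = 13
  6 + 8 = 14
  9 + 5 = 14
  1 + 2 = 3
Therefore result = [13, 14, 14, 3].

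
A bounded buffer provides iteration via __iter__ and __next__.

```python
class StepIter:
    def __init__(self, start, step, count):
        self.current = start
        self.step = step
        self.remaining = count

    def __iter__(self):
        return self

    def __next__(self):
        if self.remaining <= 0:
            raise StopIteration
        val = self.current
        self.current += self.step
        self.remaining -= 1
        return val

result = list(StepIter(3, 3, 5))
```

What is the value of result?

Step 1: StepIter starts at 3, increments by 3, for 5 steps:
  Yield 3, then current += 3
  Yield 6, then current += 3
  Yield 9, then current += 3
  Yield 12, then current += 3
  Yield 15, then current += 3
Therefore result = [3, 6, 9, 12, 15].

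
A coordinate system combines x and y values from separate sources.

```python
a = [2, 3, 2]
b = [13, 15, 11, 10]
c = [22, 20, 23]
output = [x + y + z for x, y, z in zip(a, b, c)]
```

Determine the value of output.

Step 1: zip three lists (truncates to shortest, len=3):
  2 + 13 + 22 = 37
  3 + 15 + 20 = 38
  2 + 11 + 23 = 36
Therefore output = [37, 38, 36].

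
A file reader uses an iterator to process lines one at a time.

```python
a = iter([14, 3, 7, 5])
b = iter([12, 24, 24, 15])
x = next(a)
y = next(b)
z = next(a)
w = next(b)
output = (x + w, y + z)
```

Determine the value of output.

Step 1: a iterates [14, 3, 7, 5], b iterates [12, 24, 24, 15].
Step 2: x = next(a) = 14, y = next(b) = 12.
Step 3: z = next(a) = 3, w = next(b) = 24.
Step 4: output = (14 + 24, 12 + 3) = (38, 15).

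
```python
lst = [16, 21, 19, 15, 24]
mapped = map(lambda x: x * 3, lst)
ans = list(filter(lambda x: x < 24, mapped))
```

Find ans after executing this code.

Step 1: Map x * 3:
  16 -> 48
  21 -> 63
  19 -> 57
  15 -> 45
  24 -> 72
Step 2: Filter for < 24:
  48: removed
  63: removed
  57: removed
  45: removed
  72: removed
Therefore ans = [].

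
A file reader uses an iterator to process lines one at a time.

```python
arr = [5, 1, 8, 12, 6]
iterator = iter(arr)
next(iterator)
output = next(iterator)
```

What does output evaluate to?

Step 1: Create iterator over [5, 1, 8, 12, 6].
Step 2: next() consumes 5.
Step 3: next() returns 1.
Therefore output = 1.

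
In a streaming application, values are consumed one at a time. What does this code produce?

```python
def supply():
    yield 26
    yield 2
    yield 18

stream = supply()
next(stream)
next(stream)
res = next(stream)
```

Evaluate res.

Step 1: supply() creates a generator.
Step 2: next(stream) yields 26 (consumed and discarded).
Step 3: next(stream) yields 2 (consumed and discarded).
Step 4: next(stream) yields 18, assigned to res.
Therefore res = 18.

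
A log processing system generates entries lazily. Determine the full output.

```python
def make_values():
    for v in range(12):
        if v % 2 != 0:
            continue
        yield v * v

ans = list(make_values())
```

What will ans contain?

Step 1: Only yield v**2 when v is divisible by 2:
  v=0: 0 % 2 == 0, yield 0**2 = 0
  v=2: 2 % 2 == 0, yield 2**2 = 4
  v=4: 4 % 2 == 0, yield 4**2 = 16
  v=6: 6 % 2 == 0, yield 6**2 = 36
  v=8: 8 % 2 == 0, yield 8**2 = 64
  v=10: 10 % 2 == 0, yield 10**2 = 100
Therefore ans = [0, 4, 16, 36, 64, 100].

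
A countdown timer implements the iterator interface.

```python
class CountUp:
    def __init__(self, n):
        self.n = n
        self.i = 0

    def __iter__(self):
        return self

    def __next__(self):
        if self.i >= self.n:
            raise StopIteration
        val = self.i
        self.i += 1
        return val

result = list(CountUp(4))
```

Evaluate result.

Step 1: CountUp(4) creates an iterator counting 0 to 3.
Step 2: list() consumes all values: [0, 1, 2, 3].
Therefore result = [0, 1, 2, 3].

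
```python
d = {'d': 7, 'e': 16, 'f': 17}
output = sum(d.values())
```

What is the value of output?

Step 1: d.values() = [7, 16, 17].
Step 2: sum = 40.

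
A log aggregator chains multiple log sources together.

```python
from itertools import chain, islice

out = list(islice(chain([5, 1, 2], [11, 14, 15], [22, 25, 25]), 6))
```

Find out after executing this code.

Step 1: chain([5, 1, 2], [11, 14, 15], [22, 25, 25]) = [5, 1, 2, 11, 14, 15, 22, 25, 25].
Step 2: islice takes first 6 elements: [5, 1, 2, 11, 14, 15].
Therefore out = [5, 1, 2, 11, 14, 15].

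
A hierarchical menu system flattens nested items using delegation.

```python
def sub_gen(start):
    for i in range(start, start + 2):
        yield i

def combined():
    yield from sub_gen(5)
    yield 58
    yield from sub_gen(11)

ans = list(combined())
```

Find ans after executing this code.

Step 1: combined() delegates to sub_gen(5):
  yield 5
  yield 6
Step 2: yield 58
Step 3: Delegates to sub_gen(11):
  yield 11
  yield 12
Therefore ans = [5, 6, 58, 11, 12].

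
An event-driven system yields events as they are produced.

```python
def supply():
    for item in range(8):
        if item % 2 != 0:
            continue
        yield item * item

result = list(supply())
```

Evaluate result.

Step 1: Only yield item**2 when item is divisible by 2:
  item=0: 0 % 2 == 0, yield 0**2 = 0
  item=2: 2 % 2 == 0, yield 2**2 = 4
  item=4: 4 % 2 == 0, yield 4**2 = 16
  item=6: 6 % 2 == 0, yield 6**2 = 36
Therefore result = [0, 4, 16, 36].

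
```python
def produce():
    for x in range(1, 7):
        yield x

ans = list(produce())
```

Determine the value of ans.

Step 1: The generator yields each value from range(1, 7).
Step 2: list() consumes all yields: [1, 2, 3, 4, 5, 6].
Therefore ans = [1, 2, 3, 4, 5, 6].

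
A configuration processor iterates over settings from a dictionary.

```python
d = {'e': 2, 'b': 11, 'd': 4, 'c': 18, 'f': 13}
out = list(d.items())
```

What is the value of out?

Step 1: d.items() returns (key, value) pairs in insertion order.
Therefore out = [('e', 2), ('b', 11), ('d', 4), ('c', 18), ('f', 13)].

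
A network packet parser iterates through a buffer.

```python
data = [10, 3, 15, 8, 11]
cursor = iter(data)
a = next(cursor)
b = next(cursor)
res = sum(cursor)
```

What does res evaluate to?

Step 1: Create iterator over [10, 3, 15, 8, 11].
Step 2: a = next() = 10, b = next() = 3.
Step 3: sum() of remaining [15, 8, 11] = 34.
Therefore res = 34.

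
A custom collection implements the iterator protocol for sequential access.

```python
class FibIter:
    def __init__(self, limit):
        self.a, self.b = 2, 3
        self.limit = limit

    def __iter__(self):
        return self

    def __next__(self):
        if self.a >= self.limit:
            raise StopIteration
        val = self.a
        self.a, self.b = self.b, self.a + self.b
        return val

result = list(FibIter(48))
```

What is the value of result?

Step 1: Fibonacci-like sequence (a=2, b=3) until >= 48:
  Yield 2, then a,b = 3,5
  Yield 3, then a,b = 5,8
  Yield 5, then a,b = 8,13
  Yield 8, then a,b = 13,21
  Yield 13, then a,b = 21,34
  Yield 21, then a,b = 34,55
  Yield 34, then a,b = 55,89
Step 2: 55 >= 48, stop.
Therefore result = [2, 3, 5, 8, 13, 21, 34].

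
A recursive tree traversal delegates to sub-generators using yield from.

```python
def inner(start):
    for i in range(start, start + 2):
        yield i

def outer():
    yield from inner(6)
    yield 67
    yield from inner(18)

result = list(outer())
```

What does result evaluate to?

Step 1: outer() delegates to inner(6):
  yield 6
  yield 7
Step 2: yield 67
Step 3: Delegates to inner(18):
  yield 18
  yield 19
Therefore result = [6, 7, 67, 18, 19].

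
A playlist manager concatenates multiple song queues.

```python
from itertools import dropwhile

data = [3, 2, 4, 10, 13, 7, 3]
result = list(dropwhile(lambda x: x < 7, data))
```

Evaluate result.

Step 1: dropwhile drops elements while < 7:
  3 < 7: dropped
  2 < 7: dropped
  4 < 7: dropped
  10: kept (dropping stopped)
Step 2: Remaining elements kept regardless of condition.
Therefore result = [10, 13, 7, 3].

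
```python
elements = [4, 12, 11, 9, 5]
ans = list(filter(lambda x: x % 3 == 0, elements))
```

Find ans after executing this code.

Step 1: Filter elements divisible by 3:
  4 % 3 = 1: removed
  12 % 3 = 0: kept
  11 % 3 = 2: removed
  9 % 3 = 0: kept
  5 % 3 = 2: removed
Therefore ans = [12, 9].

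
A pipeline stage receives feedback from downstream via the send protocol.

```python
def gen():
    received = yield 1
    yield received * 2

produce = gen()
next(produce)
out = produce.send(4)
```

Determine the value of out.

Step 1: next(produce) advances to first yield, producing 1.
Step 2: send(4) resumes, received = 4.
Step 3: yield received * 2 = 4 * 2 = 8.
Therefore out = 8.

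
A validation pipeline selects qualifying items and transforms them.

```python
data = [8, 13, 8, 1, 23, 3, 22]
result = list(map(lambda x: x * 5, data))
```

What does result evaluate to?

Step 1: Apply lambda x: x * 5 to each element:
  8 -> 40
  13 -> 65
  8 -> 40
  1 -> 5
  23 -> 115
  3 -> 15
  22 -> 110
Therefore result = [40, 65, 40, 5, 115, 15, 110].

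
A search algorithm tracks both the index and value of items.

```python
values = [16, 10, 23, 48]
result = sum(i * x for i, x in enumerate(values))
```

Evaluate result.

Step 1: Compute i * x for each (i, x) in enumerate([16, 10, 23, 48]):
  i=0, x=16: 0*16 = 0
  i=1, x=10: 1*10 = 10
  i=2, x=23: 2*23 = 46
  i=3, x=48: 3*48 = 144
Step 2: sum = 0 + 10 + 46 + 144 = 200.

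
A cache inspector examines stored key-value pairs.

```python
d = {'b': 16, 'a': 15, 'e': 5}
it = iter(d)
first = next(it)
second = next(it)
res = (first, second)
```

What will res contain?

Step 1: iter(d) iterates over keys: ['b', 'a', 'e'].
Step 2: first = next(it) = 'b', second = next(it) = 'a'.
Therefore res = ('b', 'a').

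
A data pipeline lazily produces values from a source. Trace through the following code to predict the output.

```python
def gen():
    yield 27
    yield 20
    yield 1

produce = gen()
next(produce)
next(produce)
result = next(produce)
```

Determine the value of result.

Step 1: gen() creates a generator.
Step 2: next(produce) yields 27 (consumed and discarded).
Step 3: next(produce) yields 20 (consumed and discarded).
Step 4: next(produce) yields 1, assigned to result.
Therefore result = 1.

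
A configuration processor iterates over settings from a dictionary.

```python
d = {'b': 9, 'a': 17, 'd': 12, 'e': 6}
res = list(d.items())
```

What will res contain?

Step 1: d.items() returns (key, value) pairs in insertion order.
Therefore res = [('b', 9), ('a', 17), ('d', 12), ('e', 6)].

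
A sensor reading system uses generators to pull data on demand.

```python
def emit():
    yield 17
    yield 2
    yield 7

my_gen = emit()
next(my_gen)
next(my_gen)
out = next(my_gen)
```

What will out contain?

Step 1: emit() creates a generator.
Step 2: next(my_gen) yields 17 (consumed and discarded).
Step 3: next(my_gen) yields 2 (consumed and discarded).
Step 4: next(my_gen) yields 7, assigned to out.
Therefore out = 7.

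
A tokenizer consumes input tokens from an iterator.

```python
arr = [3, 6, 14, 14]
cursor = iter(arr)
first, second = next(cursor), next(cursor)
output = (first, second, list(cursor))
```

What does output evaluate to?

Step 1: Create iterator over [3, 6, 14, 14].
Step 2: first = 3, second = 6.
Step 3: Remaining elements: [14, 14].
Therefore output = (3, 6, [14, 14]).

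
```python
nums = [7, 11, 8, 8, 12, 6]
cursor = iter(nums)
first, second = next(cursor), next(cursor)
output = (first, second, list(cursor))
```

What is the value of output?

Step 1: Create iterator over [7, 11, 8, 8, 12, 6].
Step 2: first = 7, second = 11.
Step 3: Remaining elements: [8, 8, 12, 6].
Therefore output = (7, 11, [8, 8, 12, 6]).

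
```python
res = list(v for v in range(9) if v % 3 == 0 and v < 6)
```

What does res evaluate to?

Step 1: Filter range(9) where v % 3 == 0 and v < 6:
  v=0: both conditions met, included
  v=1: excluded (1 % 3 != 0)
  v=2: excluded (2 % 3 != 0)
  v=3: both conditions met, included
  v=4: excluded (4 % 3 != 0)
  v=5: excluded (5 % 3 != 0)
  v=6: excluded (6 >= 6)
  v=7: excluded (7 % 3 != 0, 7 >= 6)
  v=8: excluded (8 % 3 != 0, 8 >= 6)
Therefore res = [0, 3].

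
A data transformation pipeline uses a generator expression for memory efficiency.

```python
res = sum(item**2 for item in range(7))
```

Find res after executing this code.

Step 1: Compute item**2 for each item in range(7):
  item=0: 0**2 = 0
  item=1: 1**2 = 1
  item=2: 2**2 = 4
  item=3: 3**2 = 9
  item=4: 4**2 = 16
  item=5: 5**2 = 25
  item=6: 6**2 = 36
Step 2: sum = 0 + 1 + 4 + 9 + 16 + 25 + 36 = 91.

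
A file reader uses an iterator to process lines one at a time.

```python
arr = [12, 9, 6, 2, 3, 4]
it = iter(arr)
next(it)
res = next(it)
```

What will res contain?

Step 1: Create iterator over [12, 9, 6, 2, 3, 4].
Step 2: next() consumes 12.
Step 3: next() returns 9.
Therefore res = 9.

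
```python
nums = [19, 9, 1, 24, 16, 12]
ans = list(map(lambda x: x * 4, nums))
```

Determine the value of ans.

Step 1: Apply lambda x: x * 4 to each element:
  19 -> 76
  9 -> 36
  1 -> 4
  24 -> 96
  16 -> 64
  12 -> 48
Therefore ans = [76, 36, 4, 96, 64, 48].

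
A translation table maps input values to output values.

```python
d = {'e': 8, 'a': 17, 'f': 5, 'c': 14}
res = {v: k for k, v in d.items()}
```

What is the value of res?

Step 1: Invert dict (swap keys and values):
  'e': 8 -> 8: 'e'
  'a': 17 -> 17: 'a'
  'f': 5 -> 5: 'f'
  'c': 14 -> 14: 'c'
Therefore res = {8: 'e', 17: 'a', 5: 'f', 14: 'c'}.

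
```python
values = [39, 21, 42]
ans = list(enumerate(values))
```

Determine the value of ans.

Step 1: enumerate pairs each element with its index:
  (0, 39)
  (1, 21)
  (2, 42)
Therefore ans = [(0, 39), (1, 21), (2, 42)].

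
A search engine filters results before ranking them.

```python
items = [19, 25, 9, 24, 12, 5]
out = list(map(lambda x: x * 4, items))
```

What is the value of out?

Step 1: Apply lambda x: x * 4 to each element:
  19 -> 76
  25 -> 100
  9 -> 36
  24 -> 96
  12 -> 48
  5 -> 20
Therefore out = [76, 100, 36, 96, 48, 20].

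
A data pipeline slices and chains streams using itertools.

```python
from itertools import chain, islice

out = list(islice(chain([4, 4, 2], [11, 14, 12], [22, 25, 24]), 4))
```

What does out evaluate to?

Step 1: chain([4, 4, 2], [11, 14, 12], [22, 25, 24]) = [4, 4, 2, 11, 14, 12, 22, 25, 24].
Step 2: islice takes first 4 elements: [4, 4, 2, 11].
Therefore out = [4, 4, 2, 11].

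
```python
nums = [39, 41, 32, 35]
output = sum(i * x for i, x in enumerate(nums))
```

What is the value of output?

Step 1: Compute i * x for each (i, x) in enumerate([39, 41, 32, 35]):
  i=0, x=39: 0*39 = 0
  i=1, x=41: 1*41 = 41
  i=2, x=32: 2*32 = 64
  i=3, x=35: 3*35 = 105
Step 2: sum = 0 + 41 + 64 + 105 = 210.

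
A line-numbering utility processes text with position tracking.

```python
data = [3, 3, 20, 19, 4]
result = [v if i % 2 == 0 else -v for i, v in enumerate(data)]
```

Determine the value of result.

Step 1: For each (i, v), keep v if i is even, negate if odd:
  i=0 (even): keep 3
  i=1 (odd): negate to -3
  i=2 (even): keep 20
  i=3 (odd): negate to -19
  i=4 (even): keep 4
Therefore result = [3, -3, 20, -19, 4].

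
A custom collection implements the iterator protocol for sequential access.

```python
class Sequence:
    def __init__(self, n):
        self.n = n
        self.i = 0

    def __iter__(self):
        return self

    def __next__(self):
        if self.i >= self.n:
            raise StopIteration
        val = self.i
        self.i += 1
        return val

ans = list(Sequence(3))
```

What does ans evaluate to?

Step 1: Sequence(3) creates an iterator counting 0 to 2.
Step 2: list() consumes all values: [0, 1, 2].
Therefore ans = [0, 1, 2].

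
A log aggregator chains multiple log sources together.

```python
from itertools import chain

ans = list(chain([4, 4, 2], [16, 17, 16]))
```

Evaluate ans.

Step 1: chain() concatenates iterables: [4, 4, 2] + [16, 17, 16].
Therefore ans = [4, 4, 2, 16, 17, 16].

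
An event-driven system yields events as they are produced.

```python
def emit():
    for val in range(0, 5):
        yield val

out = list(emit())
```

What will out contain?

Step 1: The generator yields each value from range(0, 5).
Step 2: list() consumes all yields: [0, 1, 2, 3, 4].
Therefore out = [0, 1, 2, 3, 4].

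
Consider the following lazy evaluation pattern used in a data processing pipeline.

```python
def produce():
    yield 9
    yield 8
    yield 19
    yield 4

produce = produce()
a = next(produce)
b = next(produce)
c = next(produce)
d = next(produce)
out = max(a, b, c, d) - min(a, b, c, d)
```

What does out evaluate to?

Step 1: Create generator and consume all values:
  a = next(produce) = 9
  b = next(produce) = 8
  c = next(produce) = 19
  d = next(produce) = 4
Step 2: max = 19, min = 4, out = 19 - 4 = 15.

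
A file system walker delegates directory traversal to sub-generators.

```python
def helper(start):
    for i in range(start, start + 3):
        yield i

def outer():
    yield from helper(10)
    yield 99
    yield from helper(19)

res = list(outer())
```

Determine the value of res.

Step 1: outer() delegates to helper(10):
  yield 10
  yield 11
  yield 12
Step 2: yield 99
Step 3: Delegates to helper(19):
  yield 19
  yield 20
  yield 21
Therefore res = [10, 11, 12, 99, 19, 20, 21].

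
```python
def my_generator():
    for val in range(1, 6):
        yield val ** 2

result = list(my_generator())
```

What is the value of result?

Step 1: For each val in range(1, 6), yield val**2:
  val=1: yield 1**2 = 1
  val=2: yield 2**2 = 4
  val=3: yield 3**2 = 9
  val=4: yield 4**2 = 16
  val=5: yield 5**2 = 25
Therefore result = [1, 4, 9, 16, 25].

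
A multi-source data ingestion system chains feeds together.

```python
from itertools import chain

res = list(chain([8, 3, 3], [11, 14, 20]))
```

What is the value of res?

Step 1: chain() concatenates iterables: [8, 3, 3] + [11, 14, 20].
Therefore res = [8, 3, 3, 11, 14, 20].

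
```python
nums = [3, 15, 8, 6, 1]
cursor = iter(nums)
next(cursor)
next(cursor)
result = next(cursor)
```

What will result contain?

Step 1: Create iterator over [3, 15, 8, 6, 1].
Step 2: next() consumes 3.
Step 3: next() consumes 15.
Step 4: next() returns 8.
Therefore result = 8.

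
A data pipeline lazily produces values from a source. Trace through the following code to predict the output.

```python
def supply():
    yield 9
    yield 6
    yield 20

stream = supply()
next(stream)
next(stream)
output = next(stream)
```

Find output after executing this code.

Step 1: supply() creates a generator.
Step 2: next(stream) yields 9 (consumed and discarded).
Step 3: next(stream) yields 6 (consumed and discarded).
Step 4: next(stream) yields 20, assigned to output.
Therefore output = 20.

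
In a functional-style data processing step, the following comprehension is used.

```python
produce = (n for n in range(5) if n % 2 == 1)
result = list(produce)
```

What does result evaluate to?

Step 1: Filter range(5) keeping only odd values:
  n=0: even, excluded
  n=1: odd, included
  n=2: even, excluded
  n=3: odd, included
  n=4: even, excluded
Therefore result = [1, 3].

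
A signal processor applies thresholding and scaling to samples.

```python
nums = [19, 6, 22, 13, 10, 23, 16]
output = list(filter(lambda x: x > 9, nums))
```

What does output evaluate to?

Step 1: Filter elements > 9:
  19: kept
  6: removed
  22: kept
  13: kept
  10: kept
  23: kept
  16: kept
Therefore output = [19, 22, 13, 10, 23, 16].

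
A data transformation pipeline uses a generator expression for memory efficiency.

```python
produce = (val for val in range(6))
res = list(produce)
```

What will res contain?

Step 1: Generator expression iterates range(6): [0, 1, 2, 3, 4, 5].
Step 2: list() collects all values.
Therefore res = [0, 1, 2, 3, 4, 5].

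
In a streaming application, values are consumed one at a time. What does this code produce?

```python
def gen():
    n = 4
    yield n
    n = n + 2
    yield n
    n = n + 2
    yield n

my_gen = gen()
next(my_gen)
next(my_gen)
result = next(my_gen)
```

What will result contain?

Step 1: Trace through generator execution:
  Yield 1: n starts at 4, yield 4
  Yield 2: n = 4 + 2 = 6, yield 6
  Yield 3: n = 6 + 2 = 8, yield 8
Step 2: First next() gets 4, second next() gets the second value, third next() yields 8.
Therefore result = 8.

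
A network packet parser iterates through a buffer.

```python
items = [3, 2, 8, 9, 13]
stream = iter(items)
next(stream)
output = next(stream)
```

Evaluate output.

Step 1: Create iterator over [3, 2, 8, 9, 13].
Step 2: next() consumes 3.
Step 3: next() returns 2.
Therefore output = 2.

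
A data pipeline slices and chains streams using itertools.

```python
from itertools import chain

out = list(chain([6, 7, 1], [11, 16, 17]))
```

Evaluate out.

Step 1: chain() concatenates iterables: [6, 7, 1] + [11, 16, 17].
Therefore out = [6, 7, 1, 11, 16, 17].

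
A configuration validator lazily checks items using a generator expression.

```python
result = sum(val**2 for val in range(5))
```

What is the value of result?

Step 1: Compute val**2 for each val in range(5):
  val=0: 0**2 = 0
  val=1: 1**2 = 1
  val=2: 2**2 = 4
  val=3: 3**2 = 9
  val=4: 4**2 = 16
Step 2: sum = 0 + 1 + 4 + 9 + 16 = 30.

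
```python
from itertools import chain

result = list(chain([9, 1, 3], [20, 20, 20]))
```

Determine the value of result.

Step 1: chain() concatenates iterables: [9, 1, 3] + [20, 20, 20].
Therefore result = [9, 1, 3, 20, 20, 20].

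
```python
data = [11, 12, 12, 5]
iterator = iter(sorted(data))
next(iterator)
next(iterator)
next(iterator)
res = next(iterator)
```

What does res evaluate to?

Step 1: sorted([11, 12, 12, 5]) = [5, 11, 12, 12].
Step 2: Create iterator and skip 3 elements.
Step 3: next() returns 12.
Therefore res = 12.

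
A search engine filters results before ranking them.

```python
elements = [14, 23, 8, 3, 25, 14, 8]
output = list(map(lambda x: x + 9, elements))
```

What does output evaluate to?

Step 1: Apply lambda x: x + 9 to each element:
  14 -> 23
  23 -> 32
  8 -> 17
  3 -> 12
  25 -> 34
  14 -> 23
  8 -> 17
Therefore output = [23, 32, 17, 12, 34, 23, 17].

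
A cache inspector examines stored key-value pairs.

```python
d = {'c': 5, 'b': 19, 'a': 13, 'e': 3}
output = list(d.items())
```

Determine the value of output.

Step 1: d.items() returns (key, value) pairs in insertion order.
Therefore output = [('c', 5), ('b', 19), ('a', 13), ('e', 3)].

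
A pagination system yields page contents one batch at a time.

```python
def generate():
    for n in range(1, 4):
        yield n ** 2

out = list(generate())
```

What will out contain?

Step 1: For each n in range(1, 4), yield n**2:
  n=1: yield 1**2 = 1
  n=2: yield 2**2 = 4
  n=3: yield 3**2 = 9
Therefore out = [1, 4, 9].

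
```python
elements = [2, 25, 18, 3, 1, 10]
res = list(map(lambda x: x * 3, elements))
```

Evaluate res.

Step 1: Apply lambda x: x * 3 to each element:
  2 -> 6
  25 -> 75
  18 -> 54
  3 -> 9
  1 -> 3
  10 -> 30
Therefore res = [6, 75, 54, 9, 3, 30].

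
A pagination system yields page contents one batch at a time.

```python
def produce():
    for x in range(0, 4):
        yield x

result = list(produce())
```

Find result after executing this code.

Step 1: The generator yields each value from range(0, 4).
Step 2: list() consumes all yields: [0, 1, 2, 3].
Therefore result = [0, 1, 2, 3].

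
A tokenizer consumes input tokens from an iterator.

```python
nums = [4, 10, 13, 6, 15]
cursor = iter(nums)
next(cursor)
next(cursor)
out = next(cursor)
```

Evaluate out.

Step 1: Create iterator over [4, 10, 13, 6, 15].
Step 2: next() consumes 4.
Step 3: next() consumes 10.
Step 4: next() returns 13.
Therefore out = 13.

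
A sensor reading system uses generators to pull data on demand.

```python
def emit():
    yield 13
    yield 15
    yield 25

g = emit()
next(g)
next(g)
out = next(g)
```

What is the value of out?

Step 1: emit() creates a generator.
Step 2: next(g) yields 13 (consumed and discarded).
Step 3: next(g) yields 15 (consumed and discarded).
Step 4: next(g) yields 25, assigned to out.
Therefore out = 25.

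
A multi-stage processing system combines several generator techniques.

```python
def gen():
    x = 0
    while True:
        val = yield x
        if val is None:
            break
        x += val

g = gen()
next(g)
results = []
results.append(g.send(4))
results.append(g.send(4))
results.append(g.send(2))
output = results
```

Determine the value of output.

Step 1: next(g) -> yield 0.
Step 2: send(4) -> x = 4, yield 4.
Step 3: send(4) -> x = 8, yield 8.
Step 4: send(2) -> x = 10, yield 10.
Therefore output = [4, 8, 10].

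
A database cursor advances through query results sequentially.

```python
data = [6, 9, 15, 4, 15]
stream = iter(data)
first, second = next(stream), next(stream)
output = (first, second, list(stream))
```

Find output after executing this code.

Step 1: Create iterator over [6, 9, 15, 4, 15].
Step 2: first = 6, second = 9.
Step 3: Remaining elements: [15, 4, 15].
Therefore output = (6, 9, [15, 4, 15]).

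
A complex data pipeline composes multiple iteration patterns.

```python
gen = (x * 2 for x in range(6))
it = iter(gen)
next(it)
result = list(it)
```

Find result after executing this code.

Step 1: Generator produces [0, 2, 4, 6, 8, 10].
Step 2: next(it) consumes first element (0).
Step 3: list(it) collects remaining: [2, 4, 6, 8, 10].
Therefore result = [2, 4, 6, 8, 10].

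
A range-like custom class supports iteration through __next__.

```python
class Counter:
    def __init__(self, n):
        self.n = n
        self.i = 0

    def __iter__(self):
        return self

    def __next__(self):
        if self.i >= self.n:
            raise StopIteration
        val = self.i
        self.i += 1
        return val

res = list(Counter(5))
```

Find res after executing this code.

Step 1: Counter(5) creates an iterator counting 0 to 4.
Step 2: list() consumes all values: [0, 1, 2, 3, 4].
Therefore res = [0, 1, 2, 3, 4].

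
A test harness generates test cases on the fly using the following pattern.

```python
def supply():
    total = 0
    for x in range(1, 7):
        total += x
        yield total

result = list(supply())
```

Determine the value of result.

Step 1: Generator accumulates running sum:
  x=1: total = 1, yield 1
  x=2: total = 3, yield 3
  x=3: total = 6, yield 6
  x=4: total = 10, yield 10
  x=5: total = 15, yield 15
  x=6: total = 21, yield 21
Therefore result = [1, 3, 6, 10, 15, 21].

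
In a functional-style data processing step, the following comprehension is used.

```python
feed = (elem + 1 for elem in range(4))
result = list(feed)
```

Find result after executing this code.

Step 1: For each elem in range(4), compute elem+1:
  elem=0: 0+1 = 1
  elem=1: 1+1 = 2
  elem=2: 2+1 = 3
  elem=3: 3+1 = 4
Therefore result = [1, 2, 3, 4].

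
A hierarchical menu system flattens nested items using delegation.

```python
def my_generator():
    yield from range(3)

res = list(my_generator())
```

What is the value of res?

Step 1: yield from delegates to the iterable, yielding each element.
Step 2: Collected values: [0, 1, 2].
Therefore res = [0, 1, 2].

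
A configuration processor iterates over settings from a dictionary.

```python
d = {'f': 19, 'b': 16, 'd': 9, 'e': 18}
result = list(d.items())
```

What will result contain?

Step 1: d.items() returns (key, value) pairs in insertion order.
Therefore result = [('f', 19), ('b', 16), ('d', 9), ('e', 18)].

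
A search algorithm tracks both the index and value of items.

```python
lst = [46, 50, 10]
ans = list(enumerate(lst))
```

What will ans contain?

Step 1: enumerate pairs each element with its index:
  (0, 46)
  (1, 50)
  (2, 10)
Therefore ans = [(0, 46), (1, 50), (2, 10)].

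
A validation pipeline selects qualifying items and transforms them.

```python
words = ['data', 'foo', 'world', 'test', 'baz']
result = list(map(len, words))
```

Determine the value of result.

Step 1: Map len() to each word:
  'data' -> 4
  'foo' -> 3
  'world' -> 5
  'test' -> 4
  'baz' -> 3
Therefore result = [4, 3, 5, 4, 3].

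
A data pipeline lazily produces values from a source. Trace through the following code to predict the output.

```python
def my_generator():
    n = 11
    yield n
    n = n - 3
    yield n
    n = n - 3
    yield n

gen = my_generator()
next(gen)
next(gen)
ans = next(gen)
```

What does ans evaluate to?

Step 1: Trace through generator execution:
  Yield 1: n starts at 11, yield 11
  Yield 2: n = 11 - 3 = 8, yield 8
  Yield 3: n = 8 - 3 = 5, yield 5
Step 2: First next() gets 11, second next() gets the second value, third next() yields 5.
Therefore ans = 5.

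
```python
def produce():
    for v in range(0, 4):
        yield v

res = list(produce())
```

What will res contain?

Step 1: The generator yields each value from range(0, 4).
Step 2: list() consumes all yields: [0, 1, 2, 3].
Therefore res = [0, 1, 2, 3].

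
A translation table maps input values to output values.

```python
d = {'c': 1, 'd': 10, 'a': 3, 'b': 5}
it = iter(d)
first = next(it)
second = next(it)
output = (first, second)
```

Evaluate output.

Step 1: iter(d) iterates over keys: ['c', 'd', 'a', 'b'].
Step 2: first = next(it) = 'c', second = next(it) = 'd'.
Therefore output = ('c', 'd').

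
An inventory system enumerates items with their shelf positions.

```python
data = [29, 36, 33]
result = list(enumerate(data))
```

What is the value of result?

Step 1: enumerate pairs each element with its index:
  (0, 29)
  (1, 36)
  (2, 33)
Therefore result = [(0, 29), (1, 36), (2, 33)].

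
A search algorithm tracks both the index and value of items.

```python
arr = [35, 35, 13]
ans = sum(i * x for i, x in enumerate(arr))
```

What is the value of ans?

Step 1: Compute i * x for each (i, x) in enumerate([35, 35, 13]):
  i=0, x=35: 0*35 = 0
  i=1, x=35: 1*35 = 35
  i=2, x=13: 2*13 = 26
Step 2: sum = 0 + 35 + 26 = 61.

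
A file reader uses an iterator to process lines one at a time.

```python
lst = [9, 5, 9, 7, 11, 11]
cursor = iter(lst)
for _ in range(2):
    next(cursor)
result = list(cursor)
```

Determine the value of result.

Step 1: Create iterator over [9, 5, 9, 7, 11, 11].
Step 2: Advance 2 positions (consuming [9, 5]).
Step 3: list() collects remaining elements: [9, 7, 11, 11].
Therefore result = [9, 7, 11, 11].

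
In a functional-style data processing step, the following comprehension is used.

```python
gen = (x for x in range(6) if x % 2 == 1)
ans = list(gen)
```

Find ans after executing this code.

Step 1: Filter range(6) keeping only odd values:
  x=0: even, excluded
  x=1: odd, included
  x=2: even, excluded
  x=3: odd, included
  x=4: even, excluded
  x=5: odd, included
Therefore ans = [1, 3, 5].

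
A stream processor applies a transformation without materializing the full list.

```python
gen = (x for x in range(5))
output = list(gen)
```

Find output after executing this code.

Step 1: Generator expression iterates range(5): [0, 1, 2, 3, 4].
Step 2: list() collects all values.
Therefore output = [0, 1, 2, 3, 4].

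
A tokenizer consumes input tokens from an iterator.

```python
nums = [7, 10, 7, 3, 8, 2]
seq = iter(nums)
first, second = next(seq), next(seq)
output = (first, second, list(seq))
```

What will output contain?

Step 1: Create iterator over [7, 10, 7, 3, 8, 2].
Step 2: first = 7, second = 10.
Step 3: Remaining elements: [7, 3, 8, 2].
Therefore output = (7, 10, [7, 3, 8, 2]).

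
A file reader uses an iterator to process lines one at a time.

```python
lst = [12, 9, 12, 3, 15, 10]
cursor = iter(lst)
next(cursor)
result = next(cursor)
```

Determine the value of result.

Step 1: Create iterator over [12, 9, 12, 3, 15, 10].
Step 2: next() consumes 12.
Step 3: next() returns 9.
Therefore result = 9.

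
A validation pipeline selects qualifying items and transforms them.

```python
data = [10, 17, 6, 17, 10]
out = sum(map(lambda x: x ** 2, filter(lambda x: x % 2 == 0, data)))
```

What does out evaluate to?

Step 1: Filter even numbers from [10, 17, 6, 17, 10]: [10, 6, 10]
Step 2: Square each: [100, 36, 100]
Step 3: Sum = 236.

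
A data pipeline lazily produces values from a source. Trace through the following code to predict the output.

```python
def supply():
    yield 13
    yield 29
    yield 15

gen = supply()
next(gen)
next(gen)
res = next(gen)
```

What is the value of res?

Step 1: supply() creates a generator.
Step 2: next(gen) yields 13 (consumed and discarded).
Step 3: next(gen) yields 29 (consumed and discarded).
Step 4: next(gen) yields 15, assigned to res.
Therefore res = 15.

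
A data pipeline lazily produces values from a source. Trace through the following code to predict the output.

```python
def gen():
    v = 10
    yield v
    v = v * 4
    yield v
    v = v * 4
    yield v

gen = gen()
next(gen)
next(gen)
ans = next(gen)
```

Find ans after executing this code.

Step 1: Trace through generator execution:
  Yield 1: v starts at 10, yield 10
  Yield 2: v = 10 * 4 = 40, yield 40
  Yield 3: v = 40 * 4 = 160, yield 160
Step 2: First next() gets 10, second next() gets the second value, third next() yields 160.
Therefore ans = 160.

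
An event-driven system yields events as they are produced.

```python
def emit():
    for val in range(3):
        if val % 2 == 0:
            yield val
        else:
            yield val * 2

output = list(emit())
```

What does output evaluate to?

Step 1: For each val in range(3), yield val if even, else val*2:
  val=0 (even): yield 0
  val=1 (odd): yield 1*2 = 2
  val=2 (even): yield 2
Therefore output = [0, 2, 2].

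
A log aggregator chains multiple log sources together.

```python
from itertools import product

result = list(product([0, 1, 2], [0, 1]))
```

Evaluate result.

Step 1: product([0, 1, 2], [0, 1]) gives all pairs:
  (0, 0)
  (0, 1)
  (1, 0)
  (1, 1)
  (2, 0)
  (2, 1)
Therefore result = [(0, 0), (0, 1), (1, 0), (1, 1), (2, 0), (2, 1)].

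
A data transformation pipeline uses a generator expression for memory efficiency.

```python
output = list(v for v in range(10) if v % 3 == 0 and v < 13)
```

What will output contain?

Step 1: Filter range(10) where v % 3 == 0 and v < 13:
  v=0: both conditions met, included
  v=1: excluded (1 % 3 != 0)
  v=2: excluded (2 % 3 != 0)
  v=3: both conditions met, included
  v=4: excluded (4 % 3 != 0)
  v=5: excluded (5 % 3 != 0)
  v=6: both conditions met, included
  v=7: excluded (7 % 3 != 0)
  v=8: excluded (8 % 3 != 0)
  v=9: both conditions met, included
Therefore output = [0, 3, 6, 9].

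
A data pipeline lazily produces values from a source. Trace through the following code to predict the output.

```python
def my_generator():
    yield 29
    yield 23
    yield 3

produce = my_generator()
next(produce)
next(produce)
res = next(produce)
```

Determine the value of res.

Step 1: my_generator() creates a generator.
Step 2: next(produce) yields 29 (consumed and discarded).
Step 3: next(produce) yields 23 (consumed and discarded).
Step 4: next(produce) yields 3, assigned to res.
Therefore res = 3.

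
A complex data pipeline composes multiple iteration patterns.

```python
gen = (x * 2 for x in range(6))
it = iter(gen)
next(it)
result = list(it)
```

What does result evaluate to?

Step 1: Generator produces [0, 2, 4, 6, 8, 10].
Step 2: next(it) consumes first element (0).
Step 3: list(it) collects remaining: [2, 4, 6, 8, 10].
Therefore result = [2, 4, 6, 8, 10].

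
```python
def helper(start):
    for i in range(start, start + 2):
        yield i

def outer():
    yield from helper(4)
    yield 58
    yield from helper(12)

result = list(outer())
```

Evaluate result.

Step 1: outer() delegates to helper(4):
  yield 4
  yield 5
Step 2: yield 58
Step 3: Delegates to helper(12):
  yield 12
  yield 13
Therefore result = [4, 5, 58, 12, 13].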